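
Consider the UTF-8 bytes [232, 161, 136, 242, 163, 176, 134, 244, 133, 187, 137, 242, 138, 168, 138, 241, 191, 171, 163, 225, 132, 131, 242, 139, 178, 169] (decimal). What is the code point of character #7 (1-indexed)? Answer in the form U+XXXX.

Offset 0: leading byte 0xE8 = 11101000 → 3-byte char #1 = E8 A1 88.
Offset 3: leading byte 0xF2 = 11110010 → 4-byte char #2 = F2 A3 B0 86.
Offset 7: leading byte 0xF4 = 11110100 → 4-byte char #3 = F4 85 BB 89.
Offset 11: leading byte 0xF2 = 11110010 → 4-byte char #4 = F2 8A A8 8A.
Offset 15: leading byte 0xF1 = 11110001 → 4-byte char #5 = F1 BF AB A3.
Offset 19: leading byte 0xE1 = 11100001 → 3-byte char #6 = E1 84 83.
Offset 22: leading byte 0xF2 = 11110010 → 4-byte char #7 = F2 8B B2 A9.
Leading byte 0xF2 = 11110010 matches 11110xxx → 4-byte sequence.
Byte 1: 0xF2 = 11110010, payload 010 (3 bits).
Byte 2: 0x8B = 10001011 (10xxxxxx ✓), payload 001011.
Byte 3: 0xB2 = 10110010 (10xxxxxx ✓), payload 110010.
Byte 4: 0xA9 = 10101001 (10xxxxxx ✓), payload 101001.
Concatenate: 010001011110010101001 = 0x8BCA9 (21 bits → U+8BCA9).

U+8BCA9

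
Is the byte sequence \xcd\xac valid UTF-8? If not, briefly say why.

Leading byte 0xCD = 11001101 → 2-byte form.
Continuation bytes 0xAC=10101100 all match 10xxxxxx.
Decoded value 0x36C is ≥ 0x80 (shortest form) and not a surrogate.

valid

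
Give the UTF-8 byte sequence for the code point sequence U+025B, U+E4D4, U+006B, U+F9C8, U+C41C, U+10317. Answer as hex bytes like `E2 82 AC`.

U+025B: 2-byte form → C9 9B.
U+E4D4: 3-byte form → EE 93 94.
U+006B: 1-byte form → 6B.
U+F9C8: 3-byte form → EF A7 88.
U+C41C: 3-byte form → EC 90 9C.
U+10317: 4-byte form → F0 90 8C 97.
Concatenated (16 bytes): C9 9B EE 93 94 6B EF A7 88 EC 90 9C F0 90 8C 97.

C9 9B EE 93 94 6B EF A7 88 EC 90 9C F0 90 8C 97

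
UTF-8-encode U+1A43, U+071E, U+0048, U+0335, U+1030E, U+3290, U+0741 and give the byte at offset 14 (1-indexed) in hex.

1-indexed offset 14 is 0-indexed offset 13.
U+1A43 → 3-byte form E1 A9 83 at offsets 0–2.
U+071E → 2-byte form DC 9E at offsets 3–4.
U+0048 → 1-byte form 48 at offsets 5–5.
U+0335 → 2-byte form CC B5 at offsets 6–7.
U+1030E → 4-byte form F0 90 8C 8E at offsets 8–11.
U+3290 → 3-byte form E3 8A 90 at offsets 12–14.
Offset 13 falls in char 6's range; it's byte 2 of E3 8A 90 = 0x8A.

0x8A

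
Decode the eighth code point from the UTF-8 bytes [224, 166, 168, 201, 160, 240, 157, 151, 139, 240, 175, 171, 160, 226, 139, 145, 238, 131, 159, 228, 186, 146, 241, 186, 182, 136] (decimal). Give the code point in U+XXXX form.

U+7AD88

Offset 0: leading byte 0xE0 = 11100000 → 3-byte char #1 = E0 A6 A8.
Offset 3: leading byte 0xC9 = 11001001 → 2-byte char #2 = C9 A0.
Offset 5: leading byte 0xF0 = 11110000 → 4-byte char #3 = F0 9D 97 8B.
Offset 9: leading byte 0xF0 = 11110000 → 4-byte char #4 = F0 AF AB A0.
Offset 13: leading byte 0xE2 = 11100010 → 3-byte char #5 = E2 8B 91.
Offset 16: leading byte 0xEE = 11101110 → 3-byte char #6 = EE 83 9F.
Offset 19: leading byte 0xE4 = 11100100 → 3-byte char #7 = E4 BA 92.
Offset 22: leading byte 0xF1 = 11110001 → 4-byte char #8 = F1 BA B6 88.
Leading byte 0xF1 = 11110001 matches 11110xxx → 4-byte sequence.
Byte 1: 0xF1 = 11110001, payload 001 (3 bits).
Byte 2: 0xBA = 10111010 (10xxxxxx ✓), payload 111010.
Byte 3: 0xB6 = 10110110 (10xxxxxx ✓), payload 110110.
Byte 4: 0x88 = 10001000 (10xxxxxx ✓), payload 001000.
Concatenate: 001111010110110001000 = 0x7AD88 (21 bits → U+7AD88).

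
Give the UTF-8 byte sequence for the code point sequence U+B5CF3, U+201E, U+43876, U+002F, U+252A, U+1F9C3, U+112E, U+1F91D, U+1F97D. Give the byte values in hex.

U+B5CF3: 4-byte form → F2 B5 B3 B3.
U+201E: 3-byte form → E2 80 9E.
U+43876: 4-byte form → F1 83 A1 B6.
U+002F: 1-byte form → 2F.
U+252A: 3-byte form → E2 94 AA.
U+1F9C3: 4-byte form → F0 9F A7 83.
U+112E: 3-byte form → E1 84 AE.
U+1F91D: 4-byte form → F0 9F A4 9D.
U+1F97D: 4-byte form → F0 9F A5 BD.
Concatenated (30 bytes): F2 B5 B3 B3 E2 80 9E F1 83 A1 B6 2F E2 94 AA F0 9F A7 83 E1 84 AE F0 9F A4 9D F0 9F A5 BD.

F2 B5 B3 B3 E2 80 9E F1 83 A1 B6 2F E2 94 AA F0 9F A7 83 E1 84 AE F0 9F A4 9D F0 9F A5 BD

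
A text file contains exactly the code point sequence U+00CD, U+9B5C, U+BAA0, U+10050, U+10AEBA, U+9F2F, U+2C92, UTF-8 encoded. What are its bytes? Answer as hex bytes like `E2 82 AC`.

U+00CD: 2-byte form → C3 8D.
U+9B5C: 3-byte form → E9 AD 9C.
U+BAA0: 3-byte form → EB AA A0.
U+10050: 4-byte form → F0 90 81 90.
U+10AEBA: 4-byte form → F4 8A BA BA.
U+9F2F: 3-byte form → E9 BC AF.
U+2C92: 3-byte form → E2 B2 92.
Concatenated (22 bytes): C3 8D E9 AD 9C EB AA A0 F0 90 81 90 F4 8A BA BA E9 BC AF E2 B2 92.

C3 8D E9 AD 9C EB AA A0 F0 90 81 90 F4 8A BA BA E9 BC AF E2 B2 92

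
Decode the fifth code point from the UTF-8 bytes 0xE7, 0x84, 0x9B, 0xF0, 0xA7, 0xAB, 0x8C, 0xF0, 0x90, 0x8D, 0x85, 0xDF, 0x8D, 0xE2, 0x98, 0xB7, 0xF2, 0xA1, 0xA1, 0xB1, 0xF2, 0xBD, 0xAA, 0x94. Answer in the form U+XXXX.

Offset 0: leading byte 0xE7 = 11100111 → 3-byte char #1 = E7 84 9B.
Offset 3: leading byte 0xF0 = 11110000 → 4-byte char #2 = F0 A7 AB 8C.
Offset 7: leading byte 0xF0 = 11110000 → 4-byte char #3 = F0 90 8D 85.
Offset 11: leading byte 0xDF = 11011111 → 2-byte char #4 = DF 8D.
Offset 13: leading byte 0xE2 = 11100010 → 3-byte char #5 = E2 98 B7.
Leading byte 0xE2 = 11100010 matches 1110xxxx → 3-byte sequence.
Byte 1: 0xE2 = 11100010, payload 0010 (4 bits).
Byte 2: 0x98 = 10011000 (10xxxxxx ✓), payload 011000.
Byte 3: 0xB7 = 10110111 (10xxxxxx ✓), payload 110111.
Concatenate: 0010011000110111 = 0x2637 (16 bits → U+2637).

U+2637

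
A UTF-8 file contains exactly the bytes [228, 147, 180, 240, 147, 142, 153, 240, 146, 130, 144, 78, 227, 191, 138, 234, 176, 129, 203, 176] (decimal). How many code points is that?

7

Byte at offset 0: 0xE4 = 11100100 → 3-byte char (#1). Advance 3.
Byte at offset 3: 0xF0 = 11110000 → 4-byte char (#2). Advance 4.
Byte at offset 7: 0xF0 = 11110000 → 4-byte char (#3). Advance 4.
Byte at offset 11: 0x4E = 01001110 → 1-byte char (#4). Advance 1.
Byte at offset 12: 0xE3 = 11100011 → 3-byte char (#5). Advance 3.
Byte at offset 15: 0xEA = 11101010 → 3-byte char (#6). Advance 3.
Byte at offset 18: 0xCB = 11001011 → 2-byte char (#7). Advance 2.
Reached end at offset 20 after 7 code points.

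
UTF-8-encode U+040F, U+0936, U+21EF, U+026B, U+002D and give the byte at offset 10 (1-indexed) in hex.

1-indexed offset 10 is 0-indexed offset 9.
U+040F → 2-byte form D0 8F at offsets 0–1.
U+0936 → 3-byte form E0 A4 B6 at offsets 2–4.
U+21EF → 3-byte form E2 87 AF at offsets 5–7.
U+026B → 2-byte form C9 AB at offsets 8–9.
Offset 9 falls in char 4's range; it's byte 2 of C9 AB = 0xAB.

0xAB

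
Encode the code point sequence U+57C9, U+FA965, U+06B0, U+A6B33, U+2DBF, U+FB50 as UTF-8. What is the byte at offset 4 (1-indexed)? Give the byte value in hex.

1-indexed offset 4 is 0-indexed offset 3.
U+57C9 → 3-byte form E5 9F 89 at offsets 0–2.
U+FA965 → 4-byte form F3 BA A5 A5 at offsets 3–6.
Offset 3 falls in char 2's range; it's byte 1 of F3 BA A5 A5 = 0xF3.

0xF3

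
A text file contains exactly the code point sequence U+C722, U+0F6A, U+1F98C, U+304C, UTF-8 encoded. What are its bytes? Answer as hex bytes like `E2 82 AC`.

U+C722: 3-byte form → EC 9C A2.
U+0F6A: 3-byte form → E0 BD AA.
U+1F98C: 4-byte form → F0 9F A6 8C.
U+304C: 3-byte form → E3 81 8C.
Concatenated (13 bytes): EC 9C A2 E0 BD AA F0 9F A6 8C E3 81 8C.

EC 9C A2 E0 BD AA F0 9F A6 8C E3 81 8C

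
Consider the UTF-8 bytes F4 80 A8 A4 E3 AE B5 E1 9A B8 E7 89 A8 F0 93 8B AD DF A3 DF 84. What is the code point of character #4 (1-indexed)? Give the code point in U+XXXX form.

U+7268

Offset 0: leading byte 0xF4 = 11110100 → 4-byte char #1 = F4 80 A8 A4.
Offset 4: leading byte 0xE3 = 11100011 → 3-byte char #2 = E3 AE B5.
Offset 7: leading byte 0xE1 = 11100001 → 3-byte char #3 = E1 9A B8.
Offset 10: leading byte 0xE7 = 11100111 → 3-byte char #4 = E7 89 A8.
Leading byte 0xE7 = 11100111 matches 1110xxxx → 3-byte sequence.
Byte 1: 0xE7 = 11100111, payload 0111 (4 bits).
Byte 2: 0x89 = 10001001 (10xxxxxx ✓), payload 001001.
Byte 3: 0xA8 = 10101000 (10xxxxxx ✓), payload 101000.
Concatenate: 0111001001101000 = 0x7268 (16 bits → U+7268).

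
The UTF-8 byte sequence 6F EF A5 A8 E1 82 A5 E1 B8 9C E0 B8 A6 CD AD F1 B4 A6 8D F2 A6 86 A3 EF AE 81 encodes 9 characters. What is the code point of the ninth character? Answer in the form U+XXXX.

U+FB81

Offset 0: leading byte 0x6F = 01101111 → 1-byte char #1 = 6F.
Offset 1: leading byte 0xEF = 11101111 → 3-byte char #2 = EF A5 A8.
Offset 4: leading byte 0xE1 = 11100001 → 3-byte char #3 = E1 82 A5.
Offset 7: leading byte 0xE1 = 11100001 → 3-byte char #4 = E1 B8 9C.
Offset 10: leading byte 0xE0 = 11100000 → 3-byte char #5 = E0 B8 A6.
Offset 13: leading byte 0xCD = 11001101 → 2-byte char #6 = CD AD.
Offset 15: leading byte 0xF1 = 11110001 → 4-byte char #7 = F1 B4 A6 8D.
Offset 19: leading byte 0xF2 = 11110010 → 4-byte char #8 = F2 A6 86 A3.
Offset 23: leading byte 0xEF = 11101111 → 3-byte char #9 = EF AE 81.
Leading byte 0xEF = 11101111 matches 1110xxxx → 3-byte sequence.
Byte 1: 0xEF = 11101111, payload 1111 (4 bits).
Byte 2: 0xAE = 10101110 (10xxxxxx ✓), payload 101110.
Byte 3: 0x81 = 10000001 (10xxxxxx ✓), payload 000001.
Concatenate: 1111101110000001 = 0xFB81 (16 bits → U+FB81).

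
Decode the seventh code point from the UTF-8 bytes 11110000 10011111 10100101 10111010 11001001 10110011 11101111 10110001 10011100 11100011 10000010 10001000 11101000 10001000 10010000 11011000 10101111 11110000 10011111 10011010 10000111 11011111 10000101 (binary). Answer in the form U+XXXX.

U+1F687

Offset 0: leading byte 0xF0 = 11110000 → 4-byte char #1 = F0 9F A5 BA.
Offset 4: leading byte 0xC9 = 11001001 → 2-byte char #2 = C9 B3.
Offset 6: leading byte 0xEF = 11101111 → 3-byte char #3 = EF B1 9C.
Offset 9: leading byte 0xE3 = 11100011 → 3-byte char #4 = E3 82 88.
Offset 12: leading byte 0xE8 = 11101000 → 3-byte char #5 = E8 88 90.
Offset 15: leading byte 0xD8 = 11011000 → 2-byte char #6 = D8 AF.
Offset 17: leading byte 0xF0 = 11110000 → 4-byte char #7 = F0 9F 9A 87.
Leading byte 0xF0 = 11110000 matches 11110xxx → 4-byte sequence.
Byte 1: 0xF0 = 11110000, payload 000 (3 bits).
Byte 2: 0x9F = 10011111 (10xxxxxx ✓), payload 011111.
Byte 3: 0x9A = 10011010 (10xxxxxx ✓), payload 011010.
Byte 4: 0x87 = 10000111 (10xxxxxx ✓), payload 000111.
Concatenate: 000011111011010000111 = 0x1F687 (21 bits → U+1F687).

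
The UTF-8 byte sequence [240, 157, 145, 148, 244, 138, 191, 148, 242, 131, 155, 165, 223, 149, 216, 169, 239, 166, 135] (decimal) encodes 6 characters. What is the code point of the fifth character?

U+0629

Offset 0: leading byte 0xF0 = 11110000 → 4-byte char #1 = F0 9D 91 94.
Offset 4: leading byte 0xF4 = 11110100 → 4-byte char #2 = F4 8A BF 94.
Offset 8: leading byte 0xF2 = 11110010 → 4-byte char #3 = F2 83 9B A5.
Offset 12: leading byte 0xDF = 11011111 → 2-byte char #4 = DF 95.
Offset 14: leading byte 0xD8 = 11011000 → 2-byte char #5 = D8 A9.
Leading byte 0xD8 = 11011000 matches 110xxxxx → 2-byte sequence.
Byte 1: 0xD8 = 11011000, payload 11000 (5 bits).
Byte 2: 0xA9 = 10101001 (10xxxxxx ✓), payload 101001.
Concatenate: 11000101001 = 0x629 (11 bits → U+0629).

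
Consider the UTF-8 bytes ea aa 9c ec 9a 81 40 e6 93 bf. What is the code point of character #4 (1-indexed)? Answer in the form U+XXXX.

U+64FF

Offset 0: leading byte 0xEA = 11101010 → 3-byte char #1 = EA AA 9C.
Offset 3: leading byte 0xEC = 11101100 → 3-byte char #2 = EC 9A 81.
Offset 6: leading byte 0x40 = 01000000 → 1-byte char #3 = 40.
Offset 7: leading byte 0xE6 = 11100110 → 3-byte char #4 = E6 93 BF.
Leading byte 0xE6 = 11100110 matches 1110xxxx → 3-byte sequence.
Byte 1: 0xE6 = 11100110, payload 0110 (4 bits).
Byte 2: 0x93 = 10010011 (10xxxxxx ✓), payload 010011.
Byte 3: 0xBF = 10111111 (10xxxxxx ✓), payload 111111.
Concatenate: 0110010011111111 = 0x64FF (16 bits → U+64FF).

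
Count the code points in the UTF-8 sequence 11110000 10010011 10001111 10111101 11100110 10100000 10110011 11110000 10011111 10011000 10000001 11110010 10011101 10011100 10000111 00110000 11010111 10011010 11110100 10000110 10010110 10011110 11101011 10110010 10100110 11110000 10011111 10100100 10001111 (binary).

Byte at offset 0: 0xF0 = 11110000 → 4-byte char (#1). Advance 4.
Byte at offset 4: 0xE6 = 11100110 → 3-byte char (#2). Advance 3.
Byte at offset 7: 0xF0 = 11110000 → 4-byte char (#3). Advance 4.
Byte at offset 11: 0xF2 = 11110010 → 4-byte char (#4). Advance 4.
Byte at offset 15: 0x30 = 00110000 → 1-byte char (#5). Advance 1.
Byte at offset 16: 0xD7 = 11010111 → 2-byte char (#6). Advance 2.
Byte at offset 18: 0xF4 = 11110100 → 4-byte char (#7). Advance 4.
Byte at offset 22: 0xEB = 11101011 → 3-byte char (#8). Advance 3.
Byte at offset 25: 0xF0 = 11110000 → 4-byte char (#9). Advance 4.
Reached end at offset 29 after 9 code points.

9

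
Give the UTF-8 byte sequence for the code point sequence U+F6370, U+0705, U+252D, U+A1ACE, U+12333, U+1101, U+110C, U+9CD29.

U+F6370: 4-byte form → F3 B6 8D B0.
U+0705: 2-byte form → DC 85.
U+252D: 3-byte form → E2 94 AD.
U+A1ACE: 4-byte form → F2 A1 AB 8E.
U+12333: 4-byte form → F0 92 8C B3.
U+1101: 3-byte form → E1 84 81.
U+110C: 3-byte form → E1 84 8C.
U+9CD29: 4-byte form → F2 9C B4 A9.
Concatenated (27 bytes): F3 B6 8D B0 DC 85 E2 94 AD F2 A1 AB 8E F0 92 8C B3 E1 84 81 E1 84 8C F2 9C B4 A9.

F3 B6 8D B0 DC 85 E2 94 AD F2 A1 AB 8E F0 92 8C B3 E1 84 81 E1 84 8C F2 9C B4 A9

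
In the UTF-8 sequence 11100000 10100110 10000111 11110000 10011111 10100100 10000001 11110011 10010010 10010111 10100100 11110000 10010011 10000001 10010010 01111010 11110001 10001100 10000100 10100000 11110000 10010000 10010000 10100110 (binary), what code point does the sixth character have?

Offset 0: leading byte 0xE0 = 11100000 → 3-byte char #1 = E0 A6 87.
Offset 3: leading byte 0xF0 = 11110000 → 4-byte char #2 = F0 9F A4 81.
Offset 7: leading byte 0xF3 = 11110011 → 4-byte char #3 = F3 92 97 A4.
Offset 11: leading byte 0xF0 = 11110000 → 4-byte char #4 = F0 93 81 92.
Offset 15: leading byte 0x7A = 01111010 → 1-byte char #5 = 7A.
Offset 16: leading byte 0xF1 = 11110001 → 4-byte char #6 = F1 8C 84 A0.
Leading byte 0xF1 = 11110001 matches 11110xxx → 4-byte sequence.
Byte 1: 0xF1 = 11110001, payload 001 (3 bits).
Byte 2: 0x8C = 10001100 (10xxxxxx ✓), payload 001100.
Byte 3: 0x84 = 10000100 (10xxxxxx ✓), payload 000100.
Byte 4: 0xA0 = 10100000 (10xxxxxx ✓), payload 100000.
Concatenate: 001001100000100100000 = 0x4C120 (21 bits → U+4C120).

U+4C120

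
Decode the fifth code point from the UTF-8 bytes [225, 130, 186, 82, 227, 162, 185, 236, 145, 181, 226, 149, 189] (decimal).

U+257D

Offset 0: leading byte 0xE1 = 11100001 → 3-byte char #1 = E1 82 BA.
Offset 3: leading byte 0x52 = 01010010 → 1-byte char #2 = 52.
Offset 4: leading byte 0xE3 = 11100011 → 3-byte char #3 = E3 A2 B9.
Offset 7: leading byte 0xEC = 11101100 → 3-byte char #4 = EC 91 B5.
Offset 10: leading byte 0xE2 = 11100010 → 3-byte char #5 = E2 95 BD.
Leading byte 0xE2 = 11100010 matches 1110xxxx → 3-byte sequence.
Byte 1: 0xE2 = 11100010, payload 0010 (4 bits).
Byte 2: 0x95 = 10010101 (10xxxxxx ✓), payload 010101.
Byte 3: 0xBD = 10111101 (10xxxxxx ✓), payload 111101.
Concatenate: 0010010101111101 = 0x257D (16 bits → U+257D).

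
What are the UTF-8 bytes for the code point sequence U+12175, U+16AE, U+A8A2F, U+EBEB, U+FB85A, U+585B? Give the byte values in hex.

F0 92 85 B5 E1 9A AE F2 A8 A8 AF EE AF AB F3 BB A1 9A E5 A1 9B

U+12175: 4-byte form → F0 92 85 B5.
U+16AE: 3-byte form → E1 9A AE.
U+A8A2F: 4-byte form → F2 A8 A8 AF.
U+EBEB: 3-byte form → EE AF AB.
U+FB85A: 4-byte form → F3 BB A1 9A.
U+585B: 3-byte form → E5 A1 9B.
Concatenated (21 bytes): F0 92 85 B5 E1 9A AE F2 A8 A8 AF EE AF AB F3 BB A1 9A E5 A1 9B.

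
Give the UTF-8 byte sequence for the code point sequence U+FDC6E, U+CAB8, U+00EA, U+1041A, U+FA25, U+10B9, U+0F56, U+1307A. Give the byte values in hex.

F3 BD B1 AE EC AA B8 C3 AA F0 90 90 9A EF A8 A5 E1 82 B9 E0 BD 96 F0 93 81 BA

U+FDC6E: 4-byte form → F3 BD B1 AE.
U+CAB8: 3-byte form → EC AA B8.
U+00EA: 2-byte form → C3 AA.
U+1041A: 4-byte form → F0 90 90 9A.
U+FA25: 3-byte form → EF A8 A5.
U+10B9: 3-byte form → E1 82 B9.
U+0F56: 3-byte form → E0 BD 96.
U+1307A: 4-byte form → F0 93 81 BA.
Concatenated (26 bytes): F3 BD B1 AE EC AA B8 C3 AA F0 90 90 9A EF A8 A5 E1 82 B9 E0 BD 96 F0 93 81 BA.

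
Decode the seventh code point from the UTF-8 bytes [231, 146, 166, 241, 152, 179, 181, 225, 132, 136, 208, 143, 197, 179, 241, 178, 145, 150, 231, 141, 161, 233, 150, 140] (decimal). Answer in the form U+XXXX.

Offset 0: leading byte 0xE7 = 11100111 → 3-byte char #1 = E7 92 A6.
Offset 3: leading byte 0xF1 = 11110001 → 4-byte char #2 = F1 98 B3 B5.
Offset 7: leading byte 0xE1 = 11100001 → 3-byte char #3 = E1 84 88.
Offset 10: leading byte 0xD0 = 11010000 → 2-byte char #4 = D0 8F.
Offset 12: leading byte 0xC5 = 11000101 → 2-byte char #5 = C5 B3.
Offset 14: leading byte 0xF1 = 11110001 → 4-byte char #6 = F1 B2 91 96.
Offset 18: leading byte 0xE7 = 11100111 → 3-byte char #7 = E7 8D A1.
Leading byte 0xE7 = 11100111 matches 1110xxxx → 3-byte sequence.
Byte 1: 0xE7 = 11100111, payload 0111 (4 bits).
Byte 2: 0x8D = 10001101 (10xxxxxx ✓), payload 001101.
Byte 3: 0xA1 = 10100001 (10xxxxxx ✓), payload 100001.
Concatenate: 0111001101100001 = 0x7361 (16 bits → U+7361).

U+7361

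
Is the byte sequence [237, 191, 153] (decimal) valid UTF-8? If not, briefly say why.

Structurally a 3-byte sequence; payload = 0xDFD9.
But 0xDFD9 is in U+D800–U+DFFF, the surrogate range. Surrogates are not Unicode scalar values and are forbidden in UTF-8.

invalid (encodes a surrogate (U+D800–U+DFFF))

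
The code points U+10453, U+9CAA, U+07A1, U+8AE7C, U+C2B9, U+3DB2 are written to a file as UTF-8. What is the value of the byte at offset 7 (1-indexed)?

0xAA

1-indexed offset 7 is 0-indexed offset 6.
U+10453 → 4-byte form F0 90 91 93 at offsets 0–3.
U+9CAA → 3-byte form E9 B2 AA at offsets 4–6.
Offset 6 falls in char 2's range; it's byte 3 of E9 B2 AA = 0xAA.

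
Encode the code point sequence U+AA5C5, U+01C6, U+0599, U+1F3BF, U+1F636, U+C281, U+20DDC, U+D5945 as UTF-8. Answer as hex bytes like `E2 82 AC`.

U+AA5C5: 4-byte form → F2 AA 97 85.
U+01C6: 2-byte form → C7 86.
U+0599: 2-byte form → D6 99.
U+1F3BF: 4-byte form → F0 9F 8E BF.
U+1F636: 4-byte form → F0 9F 98 B6.
U+C281: 3-byte form → EC 8A 81.
U+20DDC: 4-byte form → F0 A0 B7 9C.
U+D5945: 4-byte form → F3 95 A5 85.
Concatenated (27 bytes): F2 AA 97 85 C7 86 D6 99 F0 9F 8E BF F0 9F 98 B6 EC 8A 81 F0 A0 B7 9C F3 95 A5 85.

F2 AA 97 85 C7 86 D6 99 F0 9F 8E BF F0 9F 98 B6 EC 8A 81 F0 A0 B7 9C F3 95 A5 85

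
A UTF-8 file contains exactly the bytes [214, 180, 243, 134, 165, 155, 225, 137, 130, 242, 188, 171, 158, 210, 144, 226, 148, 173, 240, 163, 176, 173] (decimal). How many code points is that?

7

Byte at offset 0: 0xD6 = 11010110 → 2-byte char (#1). Advance 2.
Byte at offset 2: 0xF3 = 11110011 → 4-byte char (#2). Advance 4.
Byte at offset 6: 0xE1 = 11100001 → 3-byte char (#3). Advance 3.
Byte at offset 9: 0xF2 = 11110010 → 4-byte char (#4). Advance 4.
Byte at offset 13: 0xD2 = 11010010 → 2-byte char (#5). Advance 2.
Byte at offset 15: 0xE2 = 11100010 → 3-byte char (#6). Advance 3.
Byte at offset 18: 0xF0 = 11110000 → 4-byte char (#7). Advance 4.
Reached end at offset 22 after 7 code points.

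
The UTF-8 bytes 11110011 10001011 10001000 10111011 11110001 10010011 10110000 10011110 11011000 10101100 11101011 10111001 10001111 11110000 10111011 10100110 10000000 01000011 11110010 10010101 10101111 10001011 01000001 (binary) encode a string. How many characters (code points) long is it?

8

Byte at offset 0: 0xF3 = 11110011 → 4-byte char (#1). Advance 4.
Byte at offset 4: 0xF1 = 11110001 → 4-byte char (#2). Advance 4.
Byte at offset 8: 0xD8 = 11011000 → 2-byte char (#3). Advance 2.
Byte at offset 10: 0xEB = 11101011 → 3-byte char (#4). Advance 3.
Byte at offset 13: 0xF0 = 11110000 → 4-byte char (#5). Advance 4.
Byte at offset 17: 0x43 = 01000011 → 1-byte char (#6). Advance 1.
Byte at offset 18: 0xF2 = 11110010 → 4-byte char (#7). Advance 4.
Byte at offset 22: 0x41 = 01000001 → 1-byte char (#8). Advance 1.
Reached end at offset 23 after 8 code points.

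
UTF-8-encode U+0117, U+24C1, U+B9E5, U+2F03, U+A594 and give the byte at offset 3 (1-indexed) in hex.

0xE2

1-indexed offset 3 is 0-indexed offset 2.
U+0117 → 2-byte form C4 97 at offsets 0–1.
U+24C1 → 3-byte form E2 93 81 at offsets 2–4.
Offset 2 falls in char 2's range; it's byte 1 of E2 93 81 = 0xE2.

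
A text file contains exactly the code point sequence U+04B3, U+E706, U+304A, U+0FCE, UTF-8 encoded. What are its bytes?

U+04B3: 2-byte form → D2 B3.
U+E706: 3-byte form → EE 9C 86.
U+304A: 3-byte form → E3 81 8A.
U+0FCE: 3-byte form → E0 BF 8E.
Concatenated (11 bytes): D2 B3 EE 9C 86 E3 81 8A E0 BF 8E.

D2 B3 EE 9C 86 E3 81 8A E0 BF 8E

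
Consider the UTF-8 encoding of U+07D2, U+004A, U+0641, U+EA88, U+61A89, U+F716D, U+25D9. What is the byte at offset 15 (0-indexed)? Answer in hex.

0xAD

U+07D2 → 2-byte form DF 92 at offsets 0–1.
U+004A → 1-byte form 4A at offsets 2–2.
U+0641 → 2-byte form D9 81 at offsets 3–4.
U+EA88 → 3-byte form EE AA 88 at offsets 5–7.
U+61A89 → 4-byte form F1 A1 AA 89 at offsets 8–11.
U+F716D → 4-byte form F3 B7 85 AD at offsets 12–15.
Offset 15 falls in char 6's range; it's byte 4 of F3 B7 85 AD = 0xAD.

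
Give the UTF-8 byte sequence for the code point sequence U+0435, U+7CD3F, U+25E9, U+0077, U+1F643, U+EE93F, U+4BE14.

D0 B5 F1 BC B4 BF E2 97 A9 77 F0 9F 99 83 F3 AE A4 BF F1 8B B8 94

U+0435: 2-byte form → D0 B5.
U+7CD3F: 4-byte form → F1 BC B4 BF.
U+25E9: 3-byte form → E2 97 A9.
U+0077: 1-byte form → 77.
U+1F643: 4-byte form → F0 9F 99 83.
U+EE93F: 4-byte form → F3 AE A4 BF.
U+4BE14: 4-byte form → F1 8B B8 94.
Concatenated (22 bytes): D0 B5 F1 BC B4 BF E2 97 A9 77 F0 9F 99 83 F3 AE A4 BF F1 8B B8 94.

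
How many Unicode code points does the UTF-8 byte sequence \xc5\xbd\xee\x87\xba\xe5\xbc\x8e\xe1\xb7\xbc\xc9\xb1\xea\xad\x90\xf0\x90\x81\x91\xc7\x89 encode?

Byte at offset 0: 0xC5 = 11000101 → 2-byte char (#1). Advance 2.
Byte at offset 2: 0xEE = 11101110 → 3-byte char (#2). Advance 3.
Byte at offset 5: 0xE5 = 11100101 → 3-byte char (#3). Advance 3.
Byte at offset 8: 0xE1 = 11100001 → 3-byte char (#4). Advance 3.
Byte at offset 11: 0xC9 = 11001001 → 2-byte char (#5). Advance 2.
Byte at offset 13: 0xEA = 11101010 → 3-byte char (#6). Advance 3.
Byte at offset 16: 0xF0 = 11110000 → 4-byte char (#7). Advance 4.
Byte at offset 20: 0xC7 = 11000111 → 2-byte char (#8). Advance 2.
Reached end at offset 22 after 8 code points.

8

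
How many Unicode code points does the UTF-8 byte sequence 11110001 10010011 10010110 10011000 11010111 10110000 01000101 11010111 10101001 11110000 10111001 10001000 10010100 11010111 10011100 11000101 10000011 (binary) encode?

Byte at offset 0: 0xF1 = 11110001 → 4-byte char (#1). Advance 4.
Byte at offset 4: 0xD7 = 11010111 → 2-byte char (#2). Advance 2.
Byte at offset 6: 0x45 = 01000101 → 1-byte char (#3). Advance 1.
Byte at offset 7: 0xD7 = 11010111 → 2-byte char (#4). Advance 2.
Byte at offset 9: 0xF0 = 11110000 → 4-byte char (#5). Advance 4.
Byte at offset 13: 0xD7 = 11010111 → 2-byte char (#6). Advance 2.
Byte at offset 15: 0xC5 = 11000101 → 2-byte char (#7). Advance 2.
Reached end at offset 17 after 7 code points.

7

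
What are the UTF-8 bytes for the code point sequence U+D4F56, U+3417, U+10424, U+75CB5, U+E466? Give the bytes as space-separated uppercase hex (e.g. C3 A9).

U+D4F56: 4-byte form → F3 94 BD 96.
U+3417: 3-byte form → E3 90 97.
U+10424: 4-byte form → F0 90 90 A4.
U+75CB5: 4-byte form → F1 B5 B2 B5.
U+E466: 3-byte form → EE 91 A6.
Concatenated (18 bytes): F3 94 BD 96 E3 90 97 F0 90 90 A4 F1 B5 B2 B5 EE 91 A6.

F3 94 BD 96 E3 90 97 F0 90 90 A4 F1 B5 B2 B5 EE 91 A6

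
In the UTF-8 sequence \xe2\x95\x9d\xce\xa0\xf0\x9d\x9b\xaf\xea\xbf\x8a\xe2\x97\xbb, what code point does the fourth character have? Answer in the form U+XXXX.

U+AFCA

Offset 0: leading byte 0xE2 = 11100010 → 3-byte char #1 = E2 95 9D.
Offset 3: leading byte 0xCE = 11001110 → 2-byte char #2 = CE A0.
Offset 5: leading byte 0xF0 = 11110000 → 4-byte char #3 = F0 9D 9B AF.
Offset 9: leading byte 0xEA = 11101010 → 3-byte char #4 = EA BF 8A.
Leading byte 0xEA = 11101010 matches 1110xxxx → 3-byte sequence.
Byte 1: 0xEA = 11101010, payload 1010 (4 bits).
Byte 2: 0xBF = 10111111 (10xxxxxx ✓), payload 111111.
Byte 3: 0x8A = 10001010 (10xxxxxx ✓), payload 001010.
Concatenate: 1010111111001010 = 0xAFCA (16 bits → U+AFCA).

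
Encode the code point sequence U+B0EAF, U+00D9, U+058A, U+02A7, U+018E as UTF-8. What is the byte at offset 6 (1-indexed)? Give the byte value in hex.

1-indexed offset 6 is 0-indexed offset 5.
U+B0EAF → 4-byte form F2 B0 BA AF at offsets 0–3.
U+00D9 → 2-byte form C3 99 at offsets 4–5.
Offset 5 falls in char 2's range; it's byte 2 of C3 99 = 0x99.

0x99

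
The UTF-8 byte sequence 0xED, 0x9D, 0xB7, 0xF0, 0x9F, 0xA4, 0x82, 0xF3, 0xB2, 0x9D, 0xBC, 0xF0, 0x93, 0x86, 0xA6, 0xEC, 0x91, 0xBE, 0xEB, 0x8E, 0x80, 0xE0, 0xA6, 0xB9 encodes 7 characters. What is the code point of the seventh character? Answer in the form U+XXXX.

U+09B9

Offset 0: leading byte 0xED = 11101101 → 3-byte char #1 = ED 9D B7.
Offset 3: leading byte 0xF0 = 11110000 → 4-byte char #2 = F0 9F A4 82.
Offset 7: leading byte 0xF3 = 11110011 → 4-byte char #3 = F3 B2 9D BC.
Offset 11: leading byte 0xF0 = 11110000 → 4-byte char #4 = F0 93 86 A6.
Offset 15: leading byte 0xEC = 11101100 → 3-byte char #5 = EC 91 BE.
Offset 18: leading byte 0xEB = 11101011 → 3-byte char #6 = EB 8E 80.
Offset 21: leading byte 0xE0 = 11100000 → 3-byte char #7 = E0 A6 B9.
Leading byte 0xE0 = 11100000 matches 1110xxxx → 3-byte sequence.
Byte 1: 0xE0 = 11100000, payload 0000 (4 bits).
Byte 2: 0xA6 = 10100110 (10xxxxxx ✓), payload 100110.
Byte 3: 0xB9 = 10111001 (10xxxxxx ✓), payload 111001.
Concatenate: 0000100110111001 = 0x9B9 (16 bits → U+09B9).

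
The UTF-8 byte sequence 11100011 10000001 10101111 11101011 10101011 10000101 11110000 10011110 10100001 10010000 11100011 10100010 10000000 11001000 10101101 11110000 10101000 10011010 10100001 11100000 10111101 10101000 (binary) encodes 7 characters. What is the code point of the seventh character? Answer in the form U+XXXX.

U+0F68

Offset 0: leading byte 0xE3 = 11100011 → 3-byte char #1 = E3 81 AF.
Offset 3: leading byte 0xEB = 11101011 → 3-byte char #2 = EB AB 85.
Offset 6: leading byte 0xF0 = 11110000 → 4-byte char #3 = F0 9E A1 90.
Offset 10: leading byte 0xE3 = 11100011 → 3-byte char #4 = E3 A2 80.
Offset 13: leading byte 0xC8 = 11001000 → 2-byte char #5 = C8 AD.
Offset 15: leading byte 0xF0 = 11110000 → 4-byte char #6 = F0 A8 9A A1.
Offset 19: leading byte 0xE0 = 11100000 → 3-byte char #7 = E0 BD A8.
Leading byte 0xE0 = 11100000 matches 1110xxxx → 3-byte sequence.
Byte 1: 0xE0 = 11100000, payload 0000 (4 bits).
Byte 2: 0xBD = 10111101 (10xxxxxx ✓), payload 111101.
Byte 3: 0xA8 = 10101000 (10xxxxxx ✓), payload 101000.
Concatenate: 0000111101101000 = 0xF68 (16 bits → U+0F68).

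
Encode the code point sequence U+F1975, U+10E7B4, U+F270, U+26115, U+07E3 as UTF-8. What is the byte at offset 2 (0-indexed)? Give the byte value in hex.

0xA5

U+F1975 → 4-byte form F3 B1 A5 B5 at offsets 0–3.
Offset 2 falls in char 1's range; it's byte 3 of F3 B1 A5 B5 = 0xA5.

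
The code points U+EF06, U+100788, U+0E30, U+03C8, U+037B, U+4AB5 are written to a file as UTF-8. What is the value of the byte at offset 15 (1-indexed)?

0xE4

1-indexed offset 15 is 0-indexed offset 14.
U+EF06 → 3-byte form EE BC 86 at offsets 0–2.
U+100788 → 4-byte form F4 80 9E 88 at offsets 3–6.
U+0E30 → 3-byte form E0 B8 B0 at offsets 7–9.
U+03C8 → 2-byte form CF 88 at offsets 10–11.
U+037B → 2-byte form CD BB at offsets 12–13.
U+4AB5 → 3-byte form E4 AA B5 at offsets 14–16.
Offset 14 falls in char 6's range; it's byte 1 of E4 AA B5 = 0xE4.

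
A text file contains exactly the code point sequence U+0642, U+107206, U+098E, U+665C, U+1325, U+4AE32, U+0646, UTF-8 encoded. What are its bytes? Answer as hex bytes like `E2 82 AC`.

D9 82 F4 87 88 86 E0 A6 8E E6 99 9C E1 8C A5 F1 8A B8 B2 D9 86

U+0642: 2-byte form → D9 82.
U+107206: 4-byte form → F4 87 88 86.
U+098E: 3-byte form → E0 A6 8E.
U+665C: 3-byte form → E6 99 9C.
U+1325: 3-byte form → E1 8C A5.
U+4AE32: 4-byte form → F1 8A B8 B2.
U+0646: 2-byte form → D9 86.
Concatenated (21 bytes): D9 82 F4 87 88 86 E0 A6 8E E6 99 9C E1 8C A5 F1 8A B8 B2 D9 86.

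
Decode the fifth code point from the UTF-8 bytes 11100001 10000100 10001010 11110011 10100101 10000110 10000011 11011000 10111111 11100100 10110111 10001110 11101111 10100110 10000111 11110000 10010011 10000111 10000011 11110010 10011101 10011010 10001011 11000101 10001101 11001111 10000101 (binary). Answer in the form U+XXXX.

U+F987

Offset 0: leading byte 0xE1 = 11100001 → 3-byte char #1 = E1 84 8A.
Offset 3: leading byte 0xF3 = 11110011 → 4-byte char #2 = F3 A5 86 83.
Offset 7: leading byte 0xD8 = 11011000 → 2-byte char #3 = D8 BF.
Offset 9: leading byte 0xE4 = 11100100 → 3-byte char #4 = E4 B7 8E.
Offset 12: leading byte 0xEF = 11101111 → 3-byte char #5 = EF A6 87.
Leading byte 0xEF = 11101111 matches 1110xxxx → 3-byte sequence.
Byte 1: 0xEF = 11101111, payload 1111 (4 bits).
Byte 2: 0xA6 = 10100110 (10xxxxxx ✓), payload 100110.
Byte 3: 0x87 = 10000111 (10xxxxxx ✓), payload 000111.
Concatenate: 1111100110000111 = 0xF987 (16 bits → U+F987).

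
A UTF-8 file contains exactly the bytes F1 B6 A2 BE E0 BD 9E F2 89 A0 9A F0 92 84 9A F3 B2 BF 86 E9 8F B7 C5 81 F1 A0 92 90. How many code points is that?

8

Byte at offset 0: 0xF1 = 11110001 → 4-byte char (#1). Advance 4.
Byte at offset 4: 0xE0 = 11100000 → 3-byte char (#2). Advance 3.
Byte at offset 7: 0xF2 = 11110010 → 4-byte char (#3). Advance 4.
Byte at offset 11: 0xF0 = 11110000 → 4-byte char (#4). Advance 4.
Byte at offset 15: 0xF3 = 11110011 → 4-byte char (#5). Advance 4.
Byte at offset 19: 0xE9 = 11101001 → 3-byte char (#6). Advance 3.
Byte at offset 22: 0xC5 = 11000101 → 2-byte char (#7). Advance 2.
Byte at offset 24: 0xF1 = 11110001 → 4-byte char (#8). Advance 4.
Reached end at offset 28 after 8 code points.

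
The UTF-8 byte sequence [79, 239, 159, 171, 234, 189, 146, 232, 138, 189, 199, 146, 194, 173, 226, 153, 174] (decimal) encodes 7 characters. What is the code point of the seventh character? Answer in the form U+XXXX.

Offset 0: leading byte 0x4F = 01001111 → 1-byte char #1 = 4F.
Offset 1: leading byte 0xEF = 11101111 → 3-byte char #2 = EF 9F AB.
Offset 4: leading byte 0xEA = 11101010 → 3-byte char #3 = EA BD 92.
Offset 7: leading byte 0xE8 = 11101000 → 3-byte char #4 = E8 8A BD.
Offset 10: leading byte 0xC7 = 11000111 → 2-byte char #5 = C7 92.
Offset 12: leading byte 0xC2 = 11000010 → 2-byte char #6 = C2 AD.
Offset 14: leading byte 0xE2 = 11100010 → 3-byte char #7 = E2 99 AE.
Leading byte 0xE2 = 11100010 matches 1110xxxx → 3-byte sequence.
Byte 1: 0xE2 = 11100010, payload 0010 (4 bits).
Byte 2: 0x99 = 10011001 (10xxxxxx ✓), payload 011001.
Byte 3: 0xAE = 10101110 (10xxxxxx ✓), payload 101110.
Concatenate: 0010011001101110 = 0x266E (16 bits → U+266E).

U+266E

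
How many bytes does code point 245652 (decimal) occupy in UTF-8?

4

U+3BF94 = 0x3BF94. UTF-8 uses 1 byte below 0x80, 2 below 0x800, 3 below 0x10000, 4 up to 0x10FFFF. 0x3BF94 is in U+10000–U+10FFFF → 4 bytes.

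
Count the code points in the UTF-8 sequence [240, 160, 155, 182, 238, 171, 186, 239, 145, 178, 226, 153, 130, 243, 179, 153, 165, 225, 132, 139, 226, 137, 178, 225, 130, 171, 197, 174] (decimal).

Byte at offset 0: 0xF0 = 11110000 → 4-byte char (#1). Advance 4.
Byte at offset 4: 0xEE = 11101110 → 3-byte char (#2). Advance 3.
Byte at offset 7: 0xEF = 11101111 → 3-byte char (#3). Advance 3.
Byte at offset 10: 0xE2 = 11100010 → 3-byte char (#4). Advance 3.
Byte at offset 13: 0xF3 = 11110011 → 4-byte char (#5). Advance 4.
Byte at offset 17: 0xE1 = 11100001 → 3-byte char (#6). Advance 3.
Byte at offset 20: 0xE2 = 11100010 → 3-byte char (#7). Advance 3.
Byte at offset 23: 0xE1 = 11100001 → 3-byte char (#8). Advance 3.
Byte at offset 26: 0xC5 = 11000101 → 2-byte char (#9). Advance 2.
Reached end at offset 28 after 9 code points.

9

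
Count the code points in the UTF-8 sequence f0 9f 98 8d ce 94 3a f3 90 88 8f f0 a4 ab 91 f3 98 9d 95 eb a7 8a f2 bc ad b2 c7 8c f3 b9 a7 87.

Byte at offset 0: 0xF0 = 11110000 → 4-byte char (#1). Advance 4.
Byte at offset 4: 0xCE = 11001110 → 2-byte char (#2). Advance 2.
Byte at offset 6: 0x3A = 00111010 → 1-byte char (#3). Advance 1.
Byte at offset 7: 0xF3 = 11110011 → 4-byte char (#4). Advance 4.
Byte at offset 11: 0xF0 = 11110000 → 4-byte char (#5). Advance 4.
Byte at offset 15: 0xF3 = 11110011 → 4-byte char (#6). Advance 4.
Byte at offset 19: 0xEB = 11101011 → 3-byte char (#7). Advance 3.
Byte at offset 22: 0xF2 = 11110010 → 4-byte char (#8). Advance 4.
Byte at offset 26: 0xC7 = 11000111 → 2-byte char (#9). Advance 2.
Byte at offset 28: 0xF3 = 11110011 → 4-byte char (#10). Advance 4.
Reached end at offset 32 after 10 code points.

10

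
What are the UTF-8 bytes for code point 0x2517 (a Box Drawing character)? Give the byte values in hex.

E2 94 97

U+2517 = 0x2517 = 9495 decimal. In range U+0800–U+FFFF → 3-byte form: 1110xxxx 10xxxxxx 10xxxxxx.
Binary (16 bits): 0010010100010111.
Split 4+6+6: 0010 | 010100 | 010111.
Byte 1: 11100010 = 0xE2.
Byte 2: 10010100 = 0x94.
Byte 3: 10010111 = 0x97.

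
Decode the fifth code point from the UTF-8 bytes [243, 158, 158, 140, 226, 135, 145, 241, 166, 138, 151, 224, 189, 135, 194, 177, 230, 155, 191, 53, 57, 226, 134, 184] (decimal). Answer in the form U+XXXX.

U+00B1

Offset 0: leading byte 0xF3 = 11110011 → 4-byte char #1 = F3 9E 9E 8C.
Offset 4: leading byte 0xE2 = 11100010 → 3-byte char #2 = E2 87 91.
Offset 7: leading byte 0xF1 = 11110001 → 4-byte char #3 = F1 A6 8A 97.
Offset 11: leading byte 0xE0 = 11100000 → 3-byte char #4 = E0 BD 87.
Offset 14: leading byte 0xC2 = 11000010 → 2-byte char #5 = C2 B1.
Leading byte 0xC2 = 11000010 matches 110xxxxx → 2-byte sequence.
Byte 1: 0xC2 = 11000010, payload 00010 (5 bits).
Byte 2: 0xB1 = 10110001 (10xxxxxx ✓), payload 110001.
Concatenate: 00010110001 = 0xB1 (11 bits → U+00B1).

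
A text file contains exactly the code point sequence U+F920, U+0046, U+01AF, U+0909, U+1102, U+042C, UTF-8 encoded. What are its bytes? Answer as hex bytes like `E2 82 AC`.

EF A4 A0 46 C6 AF E0 A4 89 E1 84 82 D0 AC

U+F920: 3-byte form → EF A4 A0.
U+0046: 1-byte form → 46.
U+01AF: 2-byte form → C6 AF.
U+0909: 3-byte form → E0 A4 89.
U+1102: 3-byte form → E1 84 82.
U+042C: 2-byte form → D0 AC.
Concatenated (14 bytes): EF A4 A0 46 C6 AF E0 A4 89 E1 84 82 D0 AC.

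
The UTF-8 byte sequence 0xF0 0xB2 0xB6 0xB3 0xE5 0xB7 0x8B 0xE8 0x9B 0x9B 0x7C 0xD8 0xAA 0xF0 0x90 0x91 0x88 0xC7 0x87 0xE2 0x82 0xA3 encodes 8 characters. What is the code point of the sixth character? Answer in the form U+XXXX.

U+10448

Offset 0: leading byte 0xF0 = 11110000 → 4-byte char #1 = F0 B2 B6 B3.
Offset 4: leading byte 0xE5 = 11100101 → 3-byte char #2 = E5 B7 8B.
Offset 7: leading byte 0xE8 = 11101000 → 3-byte char #3 = E8 9B 9B.
Offset 10: leading byte 0x7C = 01111100 → 1-byte char #4 = 7C.
Offset 11: leading byte 0xD8 = 11011000 → 2-byte char #5 = D8 AA.
Offset 13: leading byte 0xF0 = 11110000 → 4-byte char #6 = F0 90 91 88.
Leading byte 0xF0 = 11110000 matches 11110xxx → 4-byte sequence.
Byte 1: 0xF0 = 11110000, payload 000 (3 bits).
Byte 2: 0x90 = 10010000 (10xxxxxx ✓), payload 010000.
Byte 3: 0x91 = 10010001 (10xxxxxx ✓), payload 010001.
Byte 4: 0x88 = 10001000 (10xxxxxx ✓), payload 001000.
Concatenate: 000010000010001001000 = 0x10448 (21 bits → U+10448).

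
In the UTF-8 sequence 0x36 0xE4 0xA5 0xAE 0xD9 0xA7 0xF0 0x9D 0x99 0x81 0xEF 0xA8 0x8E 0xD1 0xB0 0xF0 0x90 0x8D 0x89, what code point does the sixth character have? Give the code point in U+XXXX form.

Offset 0: leading byte 0x36 = 00110110 → 1-byte char #1 = 36.
Offset 1: leading byte 0xE4 = 11100100 → 3-byte char #2 = E4 A5 AE.
Offset 4: leading byte 0xD9 = 11011001 → 2-byte char #3 = D9 A7.
Offset 6: leading byte 0xF0 = 11110000 → 4-byte char #4 = F0 9D 99 81.
Offset 10: leading byte 0xEF = 11101111 → 3-byte char #5 = EF A8 8E.
Offset 13: leading byte 0xD1 = 11010001 → 2-byte char #6 = D1 B0.
Leading byte 0xD1 = 11010001 matches 110xxxxx → 2-byte sequence.
Byte 1: 0xD1 = 11010001, payload 10001 (5 bits).
Byte 2: 0xB0 = 10110000 (10xxxxxx ✓), payload 110000.
Concatenate: 10001110000 = 0x470 (11 bits → U+0470).

U+0470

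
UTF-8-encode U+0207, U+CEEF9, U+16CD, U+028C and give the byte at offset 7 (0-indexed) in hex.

U+0207 → 2-byte form C8 87 at offsets 0–1.
U+CEEF9 → 4-byte form F3 8E BB B9 at offsets 2–5.
U+16CD → 3-byte form E1 9B 8D at offsets 6–8.
Offset 7 falls in char 3's range; it's byte 2 of E1 9B 8D = 0x9B.

0x9B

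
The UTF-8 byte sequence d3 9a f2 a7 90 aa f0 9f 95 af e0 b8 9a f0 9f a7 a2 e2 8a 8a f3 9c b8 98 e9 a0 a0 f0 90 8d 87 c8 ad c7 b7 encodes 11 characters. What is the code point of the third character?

U+1F56F

Offset 0: leading byte 0xD3 = 11010011 → 2-byte char #1 = D3 9A.
Offset 2: leading byte 0xF2 = 11110010 → 4-byte char #2 = F2 A7 90 AA.
Offset 6: leading byte 0xF0 = 11110000 → 4-byte char #3 = F0 9F 95 AF.
Leading byte 0xF0 = 11110000 matches 11110xxx → 4-byte sequence.
Byte 1: 0xF0 = 11110000, payload 000 (3 bits).
Byte 2: 0x9F = 10011111 (10xxxxxx ✓), payload 011111.
Byte 3: 0x95 = 10010101 (10xxxxxx ✓), payload 010101.
Byte 4: 0xAF = 10101111 (10xxxxxx ✓), payload 101111.
Concatenate: 000011111010101101111 = 0x1F56F (21 bits → U+1F56F).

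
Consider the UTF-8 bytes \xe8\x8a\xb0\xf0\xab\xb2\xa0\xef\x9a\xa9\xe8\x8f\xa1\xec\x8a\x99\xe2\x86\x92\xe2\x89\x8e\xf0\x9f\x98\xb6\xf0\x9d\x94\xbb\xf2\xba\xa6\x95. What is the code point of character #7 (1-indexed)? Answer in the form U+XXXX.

Offset 0: leading byte 0xE8 = 11101000 → 3-byte char #1 = E8 8A B0.
Offset 3: leading byte 0xF0 = 11110000 → 4-byte char #2 = F0 AB B2 A0.
Offset 7: leading byte 0xEF = 11101111 → 3-byte char #3 = EF 9A A9.
Offset 10: leading byte 0xE8 = 11101000 → 3-byte char #4 = E8 8F A1.
Offset 13: leading byte 0xEC = 11101100 → 3-byte char #5 = EC 8A 99.
Offset 16: leading byte 0xE2 = 11100010 → 3-byte char #6 = E2 86 92.
Offset 19: leading byte 0xE2 = 11100010 → 3-byte char #7 = E2 89 8E.
Leading byte 0xE2 = 11100010 matches 1110xxxx → 3-byte sequence.
Byte 1: 0xE2 = 11100010, payload 0010 (4 bits).
Byte 2: 0x89 = 10001001 (10xxxxxx ✓), payload 001001.
Byte 3: 0x8E = 10001110 (10xxxxxx ✓), payload 001110.
Concatenate: 0010001001001110 = 0x224E (16 bits → U+224E).

U+224E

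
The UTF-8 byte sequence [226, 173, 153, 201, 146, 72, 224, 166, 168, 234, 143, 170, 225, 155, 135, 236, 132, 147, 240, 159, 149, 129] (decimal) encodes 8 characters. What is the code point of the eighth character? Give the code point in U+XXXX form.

Offset 0: leading byte 0xE2 = 11100010 → 3-byte char #1 = E2 AD 99.
Offset 3: leading byte 0xC9 = 11001001 → 2-byte char #2 = C9 92.
Offset 5: leading byte 0x48 = 01001000 → 1-byte char #3 = 48.
Offset 6: leading byte 0xE0 = 11100000 → 3-byte char #4 = E0 A6 A8.
Offset 9: leading byte 0xEA = 11101010 → 3-byte char #5 = EA 8F AA.
Offset 12: leading byte 0xE1 = 11100001 → 3-byte char #6 = E1 9B 87.
Offset 15: leading byte 0xEC = 11101100 → 3-byte char #7 = EC 84 93.
Offset 18: leading byte 0xF0 = 11110000 → 4-byte char #8 = F0 9F 95 81.
Leading byte 0xF0 = 11110000 matches 11110xxx → 4-byte sequence.
Byte 1: 0xF0 = 11110000, payload 000 (3 bits).
Byte 2: 0x9F = 10011111 (10xxxxxx ✓), payload 011111.
Byte 3: 0x95 = 10010101 (10xxxxxx ✓), payload 010101.
Byte 4: 0x81 = 10000001 (10xxxxxx ✓), payload 000001.
Concatenate: 000011111010101000001 = 0x1F541 (21 bits → U+1F541).

U+1F541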